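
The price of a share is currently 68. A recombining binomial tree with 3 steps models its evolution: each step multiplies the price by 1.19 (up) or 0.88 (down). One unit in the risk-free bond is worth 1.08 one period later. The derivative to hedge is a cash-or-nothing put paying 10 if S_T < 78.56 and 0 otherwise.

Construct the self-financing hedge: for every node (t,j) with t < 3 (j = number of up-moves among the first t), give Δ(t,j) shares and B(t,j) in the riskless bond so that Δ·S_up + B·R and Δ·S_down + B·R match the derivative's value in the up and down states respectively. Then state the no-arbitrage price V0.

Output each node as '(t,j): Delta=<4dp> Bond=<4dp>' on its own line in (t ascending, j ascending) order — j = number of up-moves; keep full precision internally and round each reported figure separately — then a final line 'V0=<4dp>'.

The replicating-portfolio and risk-neutral prices coincide; use p* = (1.08−0.88)/(1.19−0.88) = 0.6452 for the latter.
Terminal values V(3,·): V(3,0)=10.0000, V(3,1)=10.0000, V(3,2)=0.0000, V(3,3)=0.0000
Node (2,0) S=52.6592: V=(p*·10.0000+(1−p*)·10.0000)/1.08=9.2593; Δ=(10.0000−10.0000)/(62.6644−46.3401)=0.0000; B=V−Δ·S=9.2593
Node (2,1) S=71.2096: V=(p*·0.0000+(1−p*)·10.0000)/1.08=3.2855; Δ=(0.0000−10.0000)/(84.7394−62.6644)=-0.4530; B=V−Δ·S=35.5436
Node (2,2) S=96.2948: V=(p*·0.0000+(1−p*)·0.0000)/1.08=0.0000; Δ=(0.0000−0.0000)/(114.5908−84.7394)=0.0000; B=V−Δ·S=0.0000
Node (1,0) S=59.8400: V=(p*·3.2855+(1−p*)·9.2593)/1.08=5.0049; Δ=(3.2855−9.2593)/(71.2096−52.6592)=-0.3220; B=V−Δ·S=24.2749
Node (1,1) S=80.9200: V=(p*·0.0000+(1−p*)·3.2855)/1.08=1.0795; Δ=(0.0000−3.2855)/(96.2948−71.2096)=-0.1310; B=V−Δ·S=11.6780
Node (0,0) S=68.0000: V=(p*·1.0795+(1−p*)·5.0049)/1.08=2.2892; Δ=(1.0795−5.0049)/(80.9200−59.8400)=-0.1862; B=V−Δ·S=14.9517
Each (Δ,B) replicates both successor values, so the strategy is self-financing and V0 is arbitrage-free.

(0,0): Delta=-0.1862 Bond=14.9517
(1,0): Delta=-0.3220 Bond=24.2749
(1,1): Delta=-0.1310 Bond=11.6780
(2,0): Delta=0.0000 Bond=9.2593
(2,1): Delta=-0.4530 Bond=35.5436
(2,2): Delta=0.0000 Bond=0.0000
V0=2.2892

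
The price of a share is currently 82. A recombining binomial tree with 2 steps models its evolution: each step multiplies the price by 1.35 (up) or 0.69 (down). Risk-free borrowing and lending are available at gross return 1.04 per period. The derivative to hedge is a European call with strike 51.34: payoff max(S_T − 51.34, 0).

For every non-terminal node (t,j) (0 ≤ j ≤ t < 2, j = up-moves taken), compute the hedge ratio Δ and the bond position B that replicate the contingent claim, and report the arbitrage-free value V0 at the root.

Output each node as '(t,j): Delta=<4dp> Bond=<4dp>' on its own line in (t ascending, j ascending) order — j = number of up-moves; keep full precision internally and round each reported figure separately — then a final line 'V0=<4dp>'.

(0,0): Delta=0.8974 Bond=-36.5413
(1,0): Delta=0.6706 Bond=-25.1743
(1,1): Delta=1.0000 Bond=-49.3654
V0=37.0421

No-arbitrage ⇒ martingale measure with p* = (R−d)/(u−d) = 0.5303.
At expiry t=2: V(2,0)=0.0000, V(2,1)=25.0430, V(2,2)=98.1050
  t=1,j=0: stock 56.5800 → up 76.3830 (V=25.0430), down 39.0402 (V=0.0000). Price 12.7696; hedge Δ=0.6706, bond B=-25.1743.
  t=1,j=1: stock 110.7000 → up 149.4450 (V=98.1050), down 76.3830 (V=25.0430). Price 61.3346; hedge Δ=1.0000, bond B=-49.3654.
  t=0,j=0: stock 82.0000 → up 110.7000 (V=61.3346), down 56.5800 (V=12.7696). Price 37.0421; hedge Δ=0.8974, bond B=-36.5413.
The time-0 hedge costs 37.0421, which is the no-arbitrage price.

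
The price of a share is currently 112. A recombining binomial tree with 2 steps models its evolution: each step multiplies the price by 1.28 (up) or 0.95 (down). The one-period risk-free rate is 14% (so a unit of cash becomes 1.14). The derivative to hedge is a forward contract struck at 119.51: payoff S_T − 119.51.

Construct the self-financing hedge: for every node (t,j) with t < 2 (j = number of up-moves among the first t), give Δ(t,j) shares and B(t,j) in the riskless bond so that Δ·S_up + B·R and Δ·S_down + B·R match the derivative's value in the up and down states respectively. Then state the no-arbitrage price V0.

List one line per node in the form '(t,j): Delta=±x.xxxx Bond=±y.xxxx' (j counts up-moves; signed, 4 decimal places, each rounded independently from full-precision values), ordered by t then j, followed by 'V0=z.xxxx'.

Under the risk-neutral measure, an up-move has probability p* = (R−d)/(u−d) = 0.5758 and values discount at R = 1.14.
At expiry t=2: V(2,0)=-18.4300, V(2,1)=16.6820, V(2,2)=63.9908
Node (1,0) S=106.4000: V=(p*·16.6820+(1−p*)·-18.4300)/1.14=1.5667; Δ=(16.6820−-18.4300)/(136.1920−101.0800)=1.0000; B=V−Δ·S=-104.8333
Node (1,1) S=143.3600: V=(p*·63.9908+(1−p*)·16.6820)/1.14=38.5267; Δ=(63.9908−16.6820)/(183.5008−136.1920)=1.0000; B=V−Δ·S=-104.8333
Node (0,0) S=112.0000: V=(p*·38.5267+(1−p*)·1.5667)/1.14=20.0409; Δ=(38.5267−1.5667)/(143.3600−106.4000)=1.0000; B=V−Δ·S=-91.9591
The time-0 hedge costs 20.0409, which is the no-arbitrage price.

(0,0): Delta=1.0000 Bond=-91.9591
(1,0): Delta=1.0000 Bond=-104.8333
(1,1): Delta=1.0000 Bond=-104.8333
V0=20.0409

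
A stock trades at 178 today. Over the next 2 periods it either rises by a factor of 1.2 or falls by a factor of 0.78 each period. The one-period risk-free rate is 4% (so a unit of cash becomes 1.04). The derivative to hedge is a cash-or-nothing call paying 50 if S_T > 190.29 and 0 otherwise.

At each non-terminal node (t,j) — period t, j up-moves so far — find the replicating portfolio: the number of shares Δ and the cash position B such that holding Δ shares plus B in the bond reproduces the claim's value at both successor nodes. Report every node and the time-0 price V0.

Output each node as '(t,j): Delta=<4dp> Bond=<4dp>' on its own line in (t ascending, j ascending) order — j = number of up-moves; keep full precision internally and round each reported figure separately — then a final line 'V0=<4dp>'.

Under the risk-neutral measure, an up-move has probability p* = (R−d)/(u−d) = 0.6190 and values discount at R = 1.04.
Terminal values V(2,·): V(2,0)=0.0000, V(2,1)=0.0000, V(2,2)=50.0000
Node (1,0) S=138.8400: V=(p*·0.0000+(1−p*)·0.0000)/1.04=0.0000; Δ=(0.0000−0.0000)/(166.6080−108.2952)=0.0000; B=V−Δ·S=0.0000
Node (1,1) S=213.6000: V=(p*·50.0000+(1−p*)·0.0000)/1.04=29.7619; Δ=(50.0000−0.0000)/(256.3200−166.6080)=0.5573; B=V−Δ·S=-89.2857
Node (0,0) S=178.0000: V=(p*·29.7619+(1−p*)·0.0000)/1.04=17.7154; Δ=(29.7619−0.0000)/(213.6000−138.8400)=0.3981; B=V−Δ·S=-53.1463
Root portfolio cost Δ·178+B reproduces V0=17.7154.

(0,0): Delta=0.3981 Bond=-53.1463
(1,0): Delta=0.0000 Bond=0.0000
(1,1): Delta=0.5573 Bond=-89.2857
V0=17.7154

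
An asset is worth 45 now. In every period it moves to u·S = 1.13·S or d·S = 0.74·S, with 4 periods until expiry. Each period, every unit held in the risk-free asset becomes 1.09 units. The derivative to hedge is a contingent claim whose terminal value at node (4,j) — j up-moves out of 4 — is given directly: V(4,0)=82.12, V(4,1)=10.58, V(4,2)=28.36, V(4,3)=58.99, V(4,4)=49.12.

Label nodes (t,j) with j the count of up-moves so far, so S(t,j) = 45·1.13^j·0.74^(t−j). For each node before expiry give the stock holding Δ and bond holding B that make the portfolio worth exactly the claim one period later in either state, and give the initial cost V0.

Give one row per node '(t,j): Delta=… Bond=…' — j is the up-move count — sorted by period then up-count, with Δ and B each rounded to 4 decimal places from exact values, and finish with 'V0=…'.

(0,0): Delta=0.0388 Bond=34.2722
(1,0): Delta=1.7621 Bond=-20.0291
(1,1): Delta=-0.0901 Bond=43.9151
(2,0): Delta=0.8228 Bond=1.3160
(2,1): Delta=1.8325 Bond=-24.4772
(2,2): Delta=-0.2340 Bond=56.1354
(3,0): Delta=-10.0595 Bond=199.8739
(3,1): Delta=1.6372 Bond=-21.2444
(3,2): Delta=1.8471 Bond=-27.3013
(3,3): Delta=-0.3898 Bond=71.3006
V0=36.0205

Since d<R<u, set p* = (R−d)/(u−d) = 0.8974; price each node as the discounted p*-expectation of its children.
At expiry t=4: V(4,0)=82.1200, V(4,1)=10.5800, V(4,2)=28.3600, V(4,3)=58.9900, V(4,4)=49.1200
Node (3,0) S=18.2351: V=(p*·10.5800+(1−p*)·82.1200)/1.09=16.4380; Δ=(10.5800−82.1200)/(20.6056−13.4940)=-10.0595; B=V−Δ·S=199.8739
Node (3,1) S=27.8455: V=(p*·28.3600+(1−p*)·10.5800)/1.09=24.3453; Δ=(28.3600−10.5800)/(31.4654−20.6056)=1.6372; B=V−Δ·S=-21.2444
Node (3,2) S=42.5208: V=(p*·58.9900+(1−p*)·28.3600)/1.09=51.2371; Δ=(58.9900−28.3600)/(48.0485−31.4654)=1.8471; B=V−Δ·S=-27.3013
Node (3,3) S=64.9304: V=(p*·49.1200+(1−p*)·58.9900)/1.09=45.9929; Δ=(49.1200−58.9900)/(73.3713−48.0485)=-0.3898; B=V−Δ·S=71.3006
Node (2,0) S=24.6420: V=(p*·24.3453+(1−p*)·16.4380)/1.09=21.5911; Δ=(24.3453−16.4380)/(27.8455−18.2351)=0.8228; B=V−Δ·S=1.3160
Node (2,1) S=37.6290: V=(p*·51.2371+(1−p*)·24.3453)/1.09=44.4761; Δ=(51.2371−24.3453)/(42.5208−27.8455)=1.8325; B=V−Δ·S=-24.4772
Node (2,2) S=57.4605: V=(p*·45.9929+(1−p*)·51.2371)/1.09=42.6888; Δ=(45.9929−51.2371)/(64.9304−42.5208)=-0.2340; B=V−Δ·S=56.1354
Node (1,0) S=33.3000: V=(p*·44.4761+(1−p*)·21.5911)/1.09=38.6504; Δ=(44.4761−21.5911)/(37.6290−24.6420)=1.7621; B=V−Δ·S=-20.0291
Node (1,1) S=50.8500: V=(p*·42.6888+(1−p*)·44.4761)/1.09=39.3322; Δ=(42.6888−44.4761)/(57.4605−37.6290)=-0.0901; B=V−Δ·S=43.9151
Node (0,0) S=45.0000: V=(p*·39.3322+(1−p*)·38.6504)/1.09=36.0205; Δ=(39.3322−38.6504)/(50.8500−33.3000)=0.0388; B=V−Δ·S=34.2722
Self-financing check: at every node Δ·S+B equals the discounted successor values.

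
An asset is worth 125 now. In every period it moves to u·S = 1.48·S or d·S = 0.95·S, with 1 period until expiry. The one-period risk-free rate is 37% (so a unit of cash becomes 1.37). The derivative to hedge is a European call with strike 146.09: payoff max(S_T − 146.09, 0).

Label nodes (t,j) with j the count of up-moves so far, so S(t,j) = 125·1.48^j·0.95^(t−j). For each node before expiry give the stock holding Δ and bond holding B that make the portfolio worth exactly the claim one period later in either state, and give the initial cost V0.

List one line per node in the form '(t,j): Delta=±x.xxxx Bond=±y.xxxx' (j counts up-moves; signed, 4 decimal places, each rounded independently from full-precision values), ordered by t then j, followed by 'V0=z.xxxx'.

Risk-neutral probability p* = (R−d)/(u−d) = (1.37−0.95)/(1.48−0.95) = 0.7925.
Terminal payoffs: V(1,0)=0.0000, V(1,1)=38.9100
  t=0,j=0: stock 125.0000 → up 185.0000 (V=38.9100), down 118.7500 (V=0.0000). Price 22.5068; hedge Δ=0.5873, bond B=-50.9083.
Self-financing check: at every node Δ·S+B equals the discounted successor values.

(0,0): Delta=0.5873 Bond=-50.9083
V0=22.5068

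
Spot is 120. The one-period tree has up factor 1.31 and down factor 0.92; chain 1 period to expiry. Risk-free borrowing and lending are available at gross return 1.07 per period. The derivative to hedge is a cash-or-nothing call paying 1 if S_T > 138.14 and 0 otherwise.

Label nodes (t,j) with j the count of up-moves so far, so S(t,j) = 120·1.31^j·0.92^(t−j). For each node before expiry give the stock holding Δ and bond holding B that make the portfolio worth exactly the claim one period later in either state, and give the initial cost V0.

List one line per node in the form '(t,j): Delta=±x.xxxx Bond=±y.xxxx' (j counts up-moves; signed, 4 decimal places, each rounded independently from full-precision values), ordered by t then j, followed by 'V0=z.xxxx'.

(0,0): Delta=0.0214 Bond=-2.2046
V0=0.3595

No-arbitrage ⇒ martingale measure with p* = (R−d)/(u−d) = 0.3846.
At expiry t=1: V(1,0)=0.0000, V(1,1)=1.0000
  t=0,j=0: stock 120.0000 → up 157.2000 (V=1.0000), down 110.4000 (V=0.0000). Price 0.3595; hedge Δ=0.0214, bond B=-2.2046.
Self-financing check: at every node Δ·S+B equals the discounted successor values.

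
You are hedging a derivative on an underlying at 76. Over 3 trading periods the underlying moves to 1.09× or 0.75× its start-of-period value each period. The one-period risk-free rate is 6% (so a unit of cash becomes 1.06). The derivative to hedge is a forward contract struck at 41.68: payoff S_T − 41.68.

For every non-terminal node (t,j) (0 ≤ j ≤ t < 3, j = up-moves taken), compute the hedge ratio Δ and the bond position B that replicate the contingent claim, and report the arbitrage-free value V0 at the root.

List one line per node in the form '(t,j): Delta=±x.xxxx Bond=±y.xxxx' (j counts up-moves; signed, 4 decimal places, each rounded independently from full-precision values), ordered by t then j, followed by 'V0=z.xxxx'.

No-arbitrage ⇒ martingale measure with p* = (R−d)/(u−d) = 0.9118.
Payoff layer (t=3): V(3,0)=-9.6175, V(3,1)=4.9175, V(3,2)=26.0417, V(3,3)=56.7422
  t=2,j=0: stock 42.7500 → up 46.5975 (V=4.9175), down 32.0625 (V=-9.6175). Price 3.4292; hedge Δ=1.0000, bond B=-39.3208.
  t=2,j=1: stock 62.1300 → up 67.7217 (V=26.0417), down 46.5975 (V=4.9175). Price 22.8092; hedge Δ=1.0000, bond B=-39.3208.
  t=2,j=2: stock 90.2956 → up 98.4222 (V=56.7422), down 67.7217 (V=26.0417). Price 50.9748; hedge Δ=1.0000, bond B=-39.3208.
  t=1,j=0: stock 57.0000 → up 62.1300 (V=22.8092), down 42.7500 (V=3.4292). Price 19.9049; hedge Δ=1.0000, bond B=-37.0951.
  t=1,j=1: stock 82.8400 → up 90.2956 (V=50.9748), down 62.1300 (V=22.8092). Price 45.7449; hedge Δ=1.0000, bond B=-37.0951.
  t=0,j=0: stock 76.0000 → up 82.8400 (V=45.7449), down 57.0000 (V=19.9049). Price 41.0047; hedge Δ=1.0000, bond B=-34.9953.
The time-0 hedge costs 41.0047, which is the no-arbitrage price.

(0,0): Delta=1.0000 Bond=-34.9953
(1,0): Delta=1.0000 Bond=-37.0951
(1,1): Delta=1.0000 Bond=-37.0951
(2,0): Delta=1.0000 Bond=-39.3208
(2,1): Delta=1.0000 Bond=-39.3208
(2,2): Delta=1.0000 Bond=-39.3208
V0=41.0047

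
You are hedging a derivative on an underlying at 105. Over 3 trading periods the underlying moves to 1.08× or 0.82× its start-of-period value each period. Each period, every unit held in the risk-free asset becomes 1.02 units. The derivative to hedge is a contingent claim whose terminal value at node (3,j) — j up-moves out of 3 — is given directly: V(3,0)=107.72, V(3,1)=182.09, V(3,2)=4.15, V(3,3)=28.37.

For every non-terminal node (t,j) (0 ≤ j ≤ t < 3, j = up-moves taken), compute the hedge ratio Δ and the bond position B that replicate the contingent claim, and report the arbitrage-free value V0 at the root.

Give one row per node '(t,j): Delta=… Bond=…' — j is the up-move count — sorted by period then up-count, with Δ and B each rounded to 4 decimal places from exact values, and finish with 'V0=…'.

(0,0): Delta=-1.5802 Bond=202.0251
(1,0): Delta=-5.2429 Bond=521.4237
(1,1): Delta=-0.7459 Bond=111.4582
(2,0): Delta=4.0514 Bond=-124.3446
(2,1): Delta=-7.3599 Bond=728.7112
(2,2): Delta=0.7606 Bond=-70.8198
V0=36.1049

The replicating-portfolio and risk-neutral prices coincide; use p* = (1.02−0.82)/(1.08−0.82) = 0.7692 for the latter.
At expiry t=3: V(3,0)=107.7200, V(3,1)=182.0900, V(3,2)=4.1500, V(3,3)=28.3700
Node (2,0) S=70.6020: V=(p*·182.0900+(1−p*)·107.7200)/1.02=161.6938; Δ=(182.0900−107.7200)/(76.2502−57.8936)=4.0514; B=V−Δ·S=-124.3446
Node (2,1) S=92.9880: V=(p*·4.1500+(1−p*)·182.0900)/1.02=44.3265; Δ=(4.1500−182.0900)/(100.4270−76.2502)=-7.3599; B=V−Δ·S=728.7112
Node (2,2) S=122.4720: V=(p*·28.3700+(1−p*)·4.1500)/1.02=22.3341; Δ=(28.3700−4.1500)/(132.2698−100.4270)=0.7606; B=V−Δ·S=-70.8198
Node (1,0) S=86.1000: V=(p*·44.3265+(1−p*)·161.6938)/1.02=70.0111; Δ=(44.3265−161.6938)/(92.9880−70.6020)=-5.2429; B=V−Δ·S=521.4237
Node (1,1) S=113.4000: V=(p*·22.3341+(1−p*)·44.3265)/1.02=26.8718; Δ=(22.3341−44.3265)/(122.4720−92.9880)=-0.7459; B=V−Δ·S=111.4582
Node (0,0) S=105.0000: V=(p*·26.8718+(1−p*)·70.0111)/1.02=36.1049; Δ=(26.8718−70.0111)/(113.4000−86.1000)=-1.5802; B=V−Δ·S=202.0251
The time-0 hedge costs 36.1049, which is the no-arbitrage price.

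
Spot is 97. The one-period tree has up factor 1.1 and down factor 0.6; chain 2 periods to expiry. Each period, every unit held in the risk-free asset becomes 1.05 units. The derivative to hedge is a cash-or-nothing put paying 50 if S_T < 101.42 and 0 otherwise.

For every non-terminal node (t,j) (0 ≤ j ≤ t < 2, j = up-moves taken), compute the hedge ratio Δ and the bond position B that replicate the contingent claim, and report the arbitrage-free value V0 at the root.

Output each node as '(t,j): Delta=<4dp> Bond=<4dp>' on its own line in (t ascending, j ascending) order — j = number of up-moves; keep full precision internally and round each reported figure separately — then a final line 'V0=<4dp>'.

(0,0): Delta=-0.8837 Bond=94.3311
(1,0): Delta=0.0000 Bond=47.6190
(1,1): Delta=-0.9372 Bond=104.7619
V0=8.6168

No-arbitrage ⇒ martingale measure with p* = (R−d)/(u−d) = 0.9000.
At expiry t=2: V(2,0)=50.0000, V(2,1)=50.0000, V(2,2)=0.0000
Node (1,0) S=58.2000: V=(p*·50.0000+(1−p*)·50.0000)/1.05=47.6190; Δ=(50.0000−50.0000)/(64.0200−34.9200)=0.0000; B=V−Δ·S=47.6190
Node (1,1) S=106.7000: V=(p*·0.0000+(1−p*)·50.0000)/1.05=4.7619; Δ=(0.0000−50.0000)/(117.3700−64.0200)=-0.9372; B=V−Δ·S=104.7619
Node (0,0) S=97.0000: V=(p*·4.7619+(1−p*)·47.6190)/1.05=8.6168; Δ=(4.7619−47.6190)/(106.7000−58.2000)=-0.8837; B=V−Δ·S=94.3311
The time-0 hedge costs 8.6168, which is the no-arbitrage price.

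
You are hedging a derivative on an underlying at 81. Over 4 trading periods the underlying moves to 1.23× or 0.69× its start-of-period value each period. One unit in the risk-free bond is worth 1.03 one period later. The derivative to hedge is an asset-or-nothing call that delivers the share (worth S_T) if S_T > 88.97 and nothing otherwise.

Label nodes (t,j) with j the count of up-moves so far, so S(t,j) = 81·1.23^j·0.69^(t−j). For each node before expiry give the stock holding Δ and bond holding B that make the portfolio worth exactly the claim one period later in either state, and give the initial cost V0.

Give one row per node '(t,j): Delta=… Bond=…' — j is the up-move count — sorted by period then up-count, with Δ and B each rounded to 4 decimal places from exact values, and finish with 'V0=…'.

(0,0): Delta=1.3836 Bond=-52.0096
(1,0): Delta=1.2877 Bond=-48.2129
(1,1): Delta=1.4152 Bond=-56.7211
(2,0): Delta=0.0000 Bond=0.0000
(2,1): Delta=1.7126 Bond=-78.8707
(2,2): Delta=1.3170 Bond=-46.3945
(3,0): Delta=0.0000 Bond=0.0000
(3,1): Delta=0.0000 Bond=0.0000
(3,2): Delta=2.2778 Bond=-129.0231
(3,3): Delta=1.0000 Bond=0.0000
V0=60.0585

Risk-neutral probability p* = (R−d)/(u−d) = (1.03−0.69)/(1.23−0.69) = 0.6296.
Payoff layer (t=4): V(4,0)=0.0000, V(4,1)=0.0000, V(4,2)=0.0000, V(4,3)=104.0039, V(4,4)=185.3982
  t=3,j=0: stock 26.6092 → up 32.7294 (V=0.0000), down 18.3604 (V=0.0000). Price 0.0000; hedge Δ=0.0000, bond B=0.0000.
  t=3,j=1: stock 47.4338 → up 58.3436 (V=0.0000), down 32.7294 (V=0.0000). Price 0.0000; hedge Δ=0.0000, bond B=0.0000.
  t=3,j=2: stock 84.5560 → up 104.0039 (V=104.0039), down 58.3436 (V=0.0000). Price 63.5766; hedge Δ=2.2778, bond B=-129.0231.
  t=3,j=3: stock 150.7302 → up 185.3982 (V=185.3982), down 104.0039 (V=104.0039). Price 150.7302; hedge Δ=1.0000, bond B=0.0000.
  t=2,j=0: stock 38.5641 → up 47.4338 (V=0.0000), down 26.6092 (V=0.0000). Price 0.0000; hedge Δ=0.0000, bond B=0.0000.
  t=2,j=1: stock 68.7447 → up 84.5560 (V=63.5766), down 47.4338 (V=0.0000). Price 38.8638; hedge Δ=1.7126, bond B=-78.8707.
  t=2,j=2: stock 122.5449 → up 150.7302 (V=150.7302), down 84.5560 (V=63.5766). Price 115.0011; hedge Δ=1.3170, bond B=-46.3945.
  t=1,j=0: stock 55.8900 → up 68.7447 (V=38.8638), down 38.5641 (V=0.0000). Price 23.7571; hedge Δ=1.2877, bond B=-48.2129.
  t=1,j=1: stock 99.6300 → up 122.5449 (V=115.0011), down 68.7447 (V=38.8638). Price 84.2739; hedge Δ=1.4152, bond B=-56.7211.
  t=0,j=0: stock 81.0000 → up 99.6300 (V=84.2739), down 55.8900 (V=23.7571). Price 60.0585; hedge Δ=1.3836, bond B=-52.0096.
Root portfolio cost Δ·81+B reproduces V0=60.0585.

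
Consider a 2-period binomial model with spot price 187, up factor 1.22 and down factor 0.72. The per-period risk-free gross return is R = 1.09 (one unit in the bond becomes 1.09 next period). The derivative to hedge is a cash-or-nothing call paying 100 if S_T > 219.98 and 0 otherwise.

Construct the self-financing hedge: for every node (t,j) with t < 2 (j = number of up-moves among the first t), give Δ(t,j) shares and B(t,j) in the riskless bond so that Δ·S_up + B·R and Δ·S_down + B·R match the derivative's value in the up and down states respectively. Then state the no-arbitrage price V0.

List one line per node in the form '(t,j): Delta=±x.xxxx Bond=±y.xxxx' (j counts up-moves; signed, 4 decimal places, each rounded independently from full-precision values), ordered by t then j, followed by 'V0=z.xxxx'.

Under the risk-neutral measure, an up-move has probability p* = (R−d)/(u−d) = 0.7400 and values discount at R = 1.09.
At expiry t=2: V(2,0)=0.0000, V(2,1)=0.0000, V(2,2)=100.0000
  t=1,j=0: stock 134.6400 → up 164.2608 (V=0.0000), down 96.9408 (V=0.0000). Price 0.0000; hedge Δ=0.0000, bond B=0.0000.
  t=1,j=1: stock 228.1400 → up 278.3308 (V=100.0000), down 164.2608 (V=0.0000). Price 67.8899; hedge Δ=0.8767, bond B=-132.1101.
  t=0,j=0: stock 187.0000 → up 228.1400 (V=67.8899), down 134.6400 (V=0.0000). Price 46.0904; hedge Δ=0.7261, bond B=-89.6894.
Each (Δ,B) replicates both successor values, so the strategy is self-financing and V0 is arbitrage-free.

(0,0): Delta=0.7261 Bond=-89.6894
(1,0): Delta=0.0000 Bond=0.0000
(1,1): Delta=0.8767 Bond=-132.1101
V0=46.0904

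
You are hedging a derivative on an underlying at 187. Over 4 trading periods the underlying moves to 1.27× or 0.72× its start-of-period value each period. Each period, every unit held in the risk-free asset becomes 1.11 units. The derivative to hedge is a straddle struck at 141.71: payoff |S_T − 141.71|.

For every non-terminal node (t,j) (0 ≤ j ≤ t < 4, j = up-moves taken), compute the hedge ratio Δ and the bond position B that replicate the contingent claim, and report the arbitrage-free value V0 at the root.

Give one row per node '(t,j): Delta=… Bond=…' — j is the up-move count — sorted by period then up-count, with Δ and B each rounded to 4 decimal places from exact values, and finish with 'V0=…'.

(0,0): Delta=0.8507 Bond=-59.6892
(1,0): Delta=0.4489 Bond=-12.1497
(1,1): Delta=0.9442 Bond=-88.4521
(2,0): Delta=-0.6490 Bond=92.9467
(2,1): Delta=0.7042 Bond=-57.1509
(2,2): Delta=1.0000 Bond=-115.0150
(3,0): Delta=-1.0000 Bond=127.6667
(3,1): Delta=-0.5674 Bond=93.1213
(3,2): Delta=1.0000 Bond=-127.6667
(3,3): Delta=1.0000 Bond=-127.6667
V0=99.3962

Risk-neutral probability p* = (R−d)/(u−d) = (1.11−0.72)/(1.27−0.72) = 0.7091.
At expiry t=4: V(4,0)=91.4559, V(4,1)=53.0673, V(4,2)=14.6458, V(4,3)=134.0843, V(4,4)=344.7605
Node (3,0) S=69.7974: V=(p*·53.0673+(1−p*)·91.4559)/1.11=57.8693; Δ=(53.0673−91.4559)/(88.6427−50.2541)=-1.0000; B=V−Δ·S=127.6667
Node (3,1) S=123.1148: V=(p*·14.6458+(1−p*)·53.0673)/1.11=23.2640; Δ=(14.6458−53.0673)/(156.3558−88.6427)=-0.5674; B=V−Δ·S=93.1213
Node (3,2) S=217.1609: V=(p*·134.0843+(1−p*)·14.6458)/1.11=89.4942; Δ=(134.0843−14.6458)/(275.7943−156.3558)=1.0000; B=V−Δ·S=-127.6667
Node (3,3) S=383.0476: V=(p*·344.7605+(1−p*)·134.0843)/1.11=255.3810; Δ=(344.7605−134.0843)/(486.4705−275.7943)=1.0000; B=V−Δ·S=-127.6667
Node (2,0) S=96.9408: V=(p*·23.2640+(1−p*)·57.8693)/1.11=30.0279; Δ=(23.2640−57.8693)/(123.1148−69.7974)=-0.6490; B=V−Δ·S=92.9467
Node (2,1) S=170.9928: V=(p*·89.4942+(1−p*)·23.2640)/1.11=63.2678; Δ=(89.4942−23.2640)/(217.1609−123.1148)=0.7042; B=V−Δ·S=-57.1509
Node (2,2) S=301.6123: V=(p*·255.3810+(1−p*)·89.4942)/1.11=186.5973; Δ=(255.3810−89.4942)/(383.0476−217.1609)=1.0000; B=V−Δ·S=-115.0150
Node (1,0) S=134.6400: V=(p*·63.2678+(1−p*)·30.0279)/1.11=48.2865; Δ=(63.2678−30.0279)/(170.9928−96.9408)=0.4489; B=V−Δ·S=-12.1497
Node (1,1) S=237.4900: V=(p*·186.5973+(1−p*)·63.2678)/1.11=135.7834; Δ=(186.5973−63.2678)/(301.6123−170.9928)=0.9442; B=V−Δ·S=-88.4521
Node (0,0) S=187.0000: V=(p*·135.7834+(1−p*)·48.2865)/1.11=99.3962; Δ=(135.7834−48.2865)/(237.4900−134.6400)=0.8507; B=V−Δ·S=-59.6892
Root portfolio cost Δ·187+B reproduces V0=99.3962.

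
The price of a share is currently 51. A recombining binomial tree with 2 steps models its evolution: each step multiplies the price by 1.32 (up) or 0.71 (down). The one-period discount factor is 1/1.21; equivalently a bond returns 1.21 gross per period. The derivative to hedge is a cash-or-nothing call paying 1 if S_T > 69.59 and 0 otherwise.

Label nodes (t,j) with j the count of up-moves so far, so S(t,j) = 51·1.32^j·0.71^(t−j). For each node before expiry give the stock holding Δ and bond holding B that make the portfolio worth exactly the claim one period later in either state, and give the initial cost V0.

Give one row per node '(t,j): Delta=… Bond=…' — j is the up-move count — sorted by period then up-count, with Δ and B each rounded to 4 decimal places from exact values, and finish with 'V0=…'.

(0,0): Delta=0.0218 Bond=-0.6516
(1,0): Delta=0.0000 Bond=0.0000
(1,1): Delta=0.0244 Bond=-0.9619
V0=0.4589

Since d<R<u, set p* = (R−d)/(u−d) = 0.8197; price each node as the discounted p*-expectation of its children.
Payoff layer (t=2): V(2,0)=0.0000, V(2,1)=0.0000, V(2,2)=1.0000
  t=1,j=0: stock 36.2100 → up 47.7972 (V=0.0000), down 25.7091 (V=0.0000). Price 0.0000; hedge Δ=0.0000, bond B=0.0000.
  t=1,j=1: stock 67.3200 → up 88.8624 (V=1.0000), down 47.7972 (V=0.0000). Price 0.6774; hedge Δ=0.0244, bond B=-0.9619.
  t=0,j=0: stock 51.0000 → up 67.3200 (V=0.6774), down 36.2100 (V=0.0000). Price 0.4589; hedge Δ=0.0218, bond B=-0.6516.
The time-0 hedge costs 0.4589, which is the no-arbitrage price.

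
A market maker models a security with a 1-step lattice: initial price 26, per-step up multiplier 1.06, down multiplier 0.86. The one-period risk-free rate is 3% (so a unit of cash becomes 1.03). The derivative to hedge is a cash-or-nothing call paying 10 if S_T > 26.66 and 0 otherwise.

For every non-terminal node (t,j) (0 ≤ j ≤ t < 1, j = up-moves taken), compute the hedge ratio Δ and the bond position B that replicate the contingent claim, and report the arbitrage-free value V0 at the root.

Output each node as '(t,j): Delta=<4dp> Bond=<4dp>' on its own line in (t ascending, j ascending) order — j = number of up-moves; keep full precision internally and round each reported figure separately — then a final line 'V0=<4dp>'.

(0,0): Delta=1.9231 Bond=-41.7476
V0=8.2524

Risk-neutral probability p* = (R−d)/(u−d) = (1.03−0.86)/(1.06−0.86) = 0.8500.
Payoff layer (t=1): V(1,0)=0.0000, V(1,1)=10.0000
  t=0,j=0: stock 26.0000 → up 27.5600 (V=10.0000), down 22.3600 (V=0.0000). Price 8.2524; hedge Δ=1.9231, bond B=-41.7476.
The time-0 hedge costs 8.2524, which is the no-arbitrage price.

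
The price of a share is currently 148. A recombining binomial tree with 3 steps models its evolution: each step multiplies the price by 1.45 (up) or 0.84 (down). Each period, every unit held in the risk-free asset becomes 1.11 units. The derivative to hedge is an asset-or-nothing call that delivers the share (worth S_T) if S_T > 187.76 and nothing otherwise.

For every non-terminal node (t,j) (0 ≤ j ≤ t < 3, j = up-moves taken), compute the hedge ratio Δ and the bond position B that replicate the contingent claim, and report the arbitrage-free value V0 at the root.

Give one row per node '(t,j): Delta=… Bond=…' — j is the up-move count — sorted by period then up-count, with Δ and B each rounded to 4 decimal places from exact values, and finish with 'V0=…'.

Under the risk-neutral measure, an up-move has probability p* = (R−d)/(u−d) = 0.4426 and values discount at R = 1.11.
At expiry t=3: V(3,0)=0.0000, V(3,1)=0.0000, V(3,2)=261.3828, V(3,3)=451.1965
(2,0): S=104.4288. Δ = (V_up−V_dn)/(S_up−S_dn) = (0.0000−0.0000)/(151.4218−87.7202) = 0.0000. V = [p*·0.0000 + (1−p*)·0.0000]/1.11 = 0.0000. B = V − Δ·S = 0.0000.
(2,1): S=180.2640. Δ = (V_up−V_dn)/(S_up−S_dn) = (261.3828−0.0000)/(261.3828−151.4218) = 2.3770. V = [p*·261.3828 + (1−p*)·0.0000]/1.11 = 104.2289. B = V − Δ·S = -324.2675.
(2,2): S=311.1700. Δ = (V_up−V_dn)/(S_up−S_dn) = (451.1965−261.3828)/(451.1965−261.3828) = 1.0000. V = [p*·451.1965 + (1−p*)·261.3828]/1.11 = 311.1700. B = V − Δ·S = 0.0000.
(1,0): S=124.3200. Δ = (V_up−V_dn)/(S_up−S_dn) = (104.2289−0.0000)/(180.2640−104.4288) = 1.3744. V = [p*·104.2289 + (1−p*)·0.0000]/1.11 = 41.5622. B = V − Δ·S = -129.3047.
(1,1): S=214.6000. Δ = (V_up−V_dn)/(S_up−S_dn) = (311.1700−104.2289)/(311.1700−180.2640) = 1.5808. V = [p*·311.1700 + (1−p*)·104.2289]/1.11 = 176.4196. B = V − Δ·S = -162.8282.
(0,0): S=148.0000. Δ = (V_up−V_dn)/(S_up−S_dn) = (176.4196−41.5622)/(214.6000−124.3200) = 1.4938. V = [p*·176.4196 + (1−p*)·41.5622]/1.11 = 91.2191. B = V − Δ·S = -129.8585.
Root portfolio cost Δ·148+B reproduces V0=91.2191.

(0,0): Delta=1.4938 Bond=-129.8585
(1,0): Delta=1.3744 Bond=-129.3047
(1,1): Delta=1.5808 Bond=-162.8282
(2,0): Delta=0.0000 Bond=0.0000
(2,1): Delta=2.3770 Bond=-324.2675
(2,2): Delta=1.0000 Bond=0.0000
V0=91.2191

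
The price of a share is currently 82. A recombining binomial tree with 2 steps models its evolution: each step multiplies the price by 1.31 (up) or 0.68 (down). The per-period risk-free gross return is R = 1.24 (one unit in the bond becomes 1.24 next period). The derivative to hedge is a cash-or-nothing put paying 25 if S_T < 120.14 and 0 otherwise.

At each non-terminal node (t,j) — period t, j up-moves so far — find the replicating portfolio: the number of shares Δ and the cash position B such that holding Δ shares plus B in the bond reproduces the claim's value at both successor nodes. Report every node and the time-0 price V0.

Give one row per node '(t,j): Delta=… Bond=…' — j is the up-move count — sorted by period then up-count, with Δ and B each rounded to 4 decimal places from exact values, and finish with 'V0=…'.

The replicating-portfolio and risk-neutral prices coincide; use p* = (1.24−0.68)/(1.31−0.68) = 0.8889 for the latter.
Terminal values V(2,·): V(2,0)=25.0000, V(2,1)=25.0000, V(2,2)=0.0000
(1,0): S=55.7600. Δ = (V_up−V_dn)/(S_up−S_dn) = (25.0000−25.0000)/(73.0456−37.9168) = 0.0000. V = [p*·25.0000 + (1−p*)·25.0000]/1.24 = 20.1613. B = V − Δ·S = 20.1613.
(1,1): S=107.4200. Δ = (V_up−V_dn)/(S_up−S_dn) = (0.0000−25.0000)/(140.7202−73.0456) = -0.3694. V = [p*·0.0000 + (1−p*)·25.0000]/1.24 = 2.2401. B = V − Δ·S = 41.9227.
(0,0): S=82.0000. Δ = (V_up−V_dn)/(S_up−S_dn) = (2.2401−20.1613)/(107.4200−55.7600) = -0.3469. V = [p*·2.2401 + (1−p*)·20.1613]/1.24 = 3.4124. B = V − Δ·S = 31.8587.
Root portfolio cost Δ·82+B reproduces V0=3.4124.

(0,0): Delta=-0.3469 Bond=31.8587
(1,0): Delta=0.0000 Bond=20.1613
(1,1): Delta=-0.3694 Bond=41.9227
V0=3.4124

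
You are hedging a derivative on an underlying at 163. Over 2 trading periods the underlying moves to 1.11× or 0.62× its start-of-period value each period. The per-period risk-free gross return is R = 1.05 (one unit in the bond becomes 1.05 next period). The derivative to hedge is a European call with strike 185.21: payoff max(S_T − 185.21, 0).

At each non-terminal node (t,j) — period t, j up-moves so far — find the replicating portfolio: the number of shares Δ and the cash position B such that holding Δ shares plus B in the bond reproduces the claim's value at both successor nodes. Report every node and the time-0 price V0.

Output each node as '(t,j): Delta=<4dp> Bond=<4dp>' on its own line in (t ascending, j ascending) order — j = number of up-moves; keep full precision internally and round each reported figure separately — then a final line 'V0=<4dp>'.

The replicating-portfolio and risk-neutral prices coincide; use p* = (1.05−0.62)/(1.11−0.62) = 0.8776 for the latter.
Terminal payoffs: V(2,0)=0.0000, V(2,1)=0.0000, V(2,2)=15.6223
Node (1,0) S=101.0600: V=(p*·0.0000+(1−p*)·0.0000)/1.05=0.0000; Δ=(0.0000−0.0000)/(112.1766−62.6572)=0.0000; B=V−Δ·S=0.0000
Node (1,1) S=180.9300: V=(p*·15.6223+(1−p*)·0.0000)/1.05=13.0565; Δ=(15.6223−0.0000)/(200.8323−112.1766)=0.1762; B=V−Δ·S=-18.8257
Node (0,0) S=163.0000: V=(p*·13.0565+(1−p*)·0.0000)/1.05=10.9122; Δ=(13.0565−0.0000)/(180.9300−101.0600)=0.1635; B=V−Δ·S=-15.7338
The time-0 hedge costs 10.9122, which is the no-arbitrage price.

(0,0): Delta=0.1635 Bond=-15.7338
(1,0): Delta=0.0000 Bond=0.0000
(1,1): Delta=0.1762 Bond=-18.8257
V0=10.9122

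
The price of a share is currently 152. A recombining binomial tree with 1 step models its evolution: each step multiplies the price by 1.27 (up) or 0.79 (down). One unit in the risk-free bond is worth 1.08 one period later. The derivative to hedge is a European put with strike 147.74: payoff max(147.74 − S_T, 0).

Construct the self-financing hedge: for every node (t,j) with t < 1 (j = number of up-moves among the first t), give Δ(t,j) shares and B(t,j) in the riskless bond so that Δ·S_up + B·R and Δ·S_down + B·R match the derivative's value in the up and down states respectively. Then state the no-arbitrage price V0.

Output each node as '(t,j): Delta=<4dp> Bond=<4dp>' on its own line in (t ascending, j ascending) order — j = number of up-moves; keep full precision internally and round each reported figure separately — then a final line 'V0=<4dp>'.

(0,0): Delta=-0.3791 Bond=67.7627
V0=10.1377

The replicating-portfolio and risk-neutral prices coincide; use p* = (1.08−0.79)/(1.27−0.79) = 0.6042 for the latter.
Terminal values V(1,·): V(1,0)=27.6600, V(1,1)=0.0000
Node (0,0) S=152.0000: V=(p*·0.0000+(1−p*)·27.6600)/1.08=10.1377; Δ=(0.0000−27.6600)/(193.0400−120.0800)=-0.3791; B=V−Δ·S=67.7627
The time-0 hedge costs 10.1377, which is the no-arbitrage price.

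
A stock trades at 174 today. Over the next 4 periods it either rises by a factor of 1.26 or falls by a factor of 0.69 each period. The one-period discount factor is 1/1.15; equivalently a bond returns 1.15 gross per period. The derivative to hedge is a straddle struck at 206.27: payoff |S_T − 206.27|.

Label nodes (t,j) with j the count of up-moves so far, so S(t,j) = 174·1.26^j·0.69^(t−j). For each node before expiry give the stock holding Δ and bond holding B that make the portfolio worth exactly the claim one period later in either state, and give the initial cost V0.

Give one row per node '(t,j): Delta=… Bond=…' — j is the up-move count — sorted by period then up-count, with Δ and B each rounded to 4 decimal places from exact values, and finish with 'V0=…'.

The replicating-portfolio and risk-neutral prices coincide; use p* = (1.15−0.69)/(1.26−0.69) = 0.8070 for the latter.
Terminal payoffs: V(4,0)=166.8292, V(4,1)=134.2477, V(4,2)=74.7510, V(4,3)=33.8951, V(4,4)=232.2924
(3,0): S=57.1606. Δ = (V_up−V_dn)/(S_up−S_dn) = (134.2477−166.8292)/(72.0223−39.4408) = -1.0000. V = [p*·134.2477 + (1−p*)·166.8292]/1.15 = 122.2047. B = V − Δ·S = 179.3652.
(3,1): S=104.3802. Δ = (V_up−V_dn)/(S_up−S_dn) = (74.7510−134.2477)/(131.5190−72.0223) = -1.0000. V = [p*·74.7510 + (1−p*)·134.2477]/1.15 = 74.9851. B = V − Δ·S = 179.3652.
(3,2): S=190.6073. Δ = (V_up−V_dn)/(S_up−S_dn) = (33.8951−74.7510)/(240.1651−131.5190) = -0.3760. V = [p*·33.8951 + (1−p*)·74.7510]/1.15 = 36.3301. B = V − Δ·S = 108.0070.
(3,3): S=348.0654. Δ = (V_up−V_dn)/(S_up−S_dn) = (232.2924−33.8951)/(438.5624−240.1651) = 1.0000. V = [p*·232.2924 + (1−p*)·33.8951]/1.15 = 168.7002. B = V − Δ·S = -179.3652.
(2,0): S=82.8414. Δ = (V_up−V_dn)/(S_up−S_dn) = (74.9851−122.2047)/(104.3802−57.1606) = -1.0000. V = [p*·74.9851 + (1−p*)·122.2047]/1.15 = 73.1284. B = V − Δ·S = 155.9698.
(2,1): S=151.2756. Δ = (V_up−V_dn)/(S_up−S_dn) = (36.3301−74.9851)/(190.6073−104.3802) = -0.4483. V = [p*·36.3301 + (1−p*)·74.9851]/1.15 = 38.0781. B = V − Δ·S = 105.8938.
(2,2): S=276.2424. Δ = (V_up−V_dn)/(S_up−S_dn) = (168.7002−36.3301)/(348.0654−190.6073) = 0.8407. V = [p*·168.7002 + (1−p*)·36.3301]/1.15 = 124.4827. B = V − Δ·S = -107.7456.
(1,0): S=120.0600. Δ = (V_up−V_dn)/(S_up−S_dn) = (38.0781−73.1284)/(151.2756−82.8414) = -0.5122. V = [p*·38.0781 + (1−p*)·73.1284]/1.15 = 38.9932. B = V − Δ·S = 100.4849.
(1,1): S=219.2400. Δ = (V_up−V_dn)/(S_up−S_dn) = (124.4827−38.0781)/(276.2424−151.2756) = 0.6914. V = [p*·124.4827 + (1−p*)·38.0781]/1.15 = 93.7462. B = V − Δ·S = -57.8408.
(0,0): S=174.0000. Δ = (V_up−V_dn)/(S_up−S_dn) = (93.7462−38.9932)/(219.2400−120.0600) = 0.5521. V = [p*·93.7462 + (1−p*)·38.9932]/1.15 = 72.3303. B = V − Δ·S = -23.7276.
The time-0 hedge costs 72.3303, which is the no-arbitrage price.

(0,0): Delta=0.5521 Bond=-23.7276
(1,0): Delta=-0.5122 Bond=100.4849
(1,1): Delta=0.6914 Bond=-57.8408
(2,0): Delta=-1.0000 Bond=155.9698
(2,1): Delta=-0.4483 Bond=105.8938
(2,2): Delta=0.8407 Bond=-107.7456
(3,0): Delta=-1.0000 Bond=179.3652
(3,1): Delta=-1.0000 Bond=179.3652
(3,2): Delta=-0.3760 Bond=108.0070
(3,3): Delta=1.0000 Bond=-179.3652
V0=72.3303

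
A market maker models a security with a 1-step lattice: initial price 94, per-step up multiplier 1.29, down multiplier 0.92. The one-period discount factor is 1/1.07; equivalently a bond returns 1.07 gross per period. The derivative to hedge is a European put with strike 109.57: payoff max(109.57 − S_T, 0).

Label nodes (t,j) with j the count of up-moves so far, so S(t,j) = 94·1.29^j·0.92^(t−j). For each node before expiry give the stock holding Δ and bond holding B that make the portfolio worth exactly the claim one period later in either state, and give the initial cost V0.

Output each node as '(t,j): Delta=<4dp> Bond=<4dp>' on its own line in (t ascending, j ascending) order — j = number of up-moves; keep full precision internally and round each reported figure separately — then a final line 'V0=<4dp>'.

(0,0): Delta=-0.6639 Bond=75.2364
V0=12.8310

No-arbitrage ⇒ martingale measure with p* = (R−d)/(u−d) = 0.4054.
Payoff layer (t=1): V(1,0)=23.0900, V(1,1)=0.0000
(0,0): S=94.0000. Δ = (V_up−V_dn)/(S_up−S_dn) = (0.0000−23.0900)/(121.2600−86.4800) = -0.6639. V = [p*·0.0000 + (1−p*)·23.0900]/1.07 = 12.8310. B = V − Δ·S = 75.2364.
Each (Δ,B) replicates both successor values, so the strategy is self-financing and V0 is arbitrage-free.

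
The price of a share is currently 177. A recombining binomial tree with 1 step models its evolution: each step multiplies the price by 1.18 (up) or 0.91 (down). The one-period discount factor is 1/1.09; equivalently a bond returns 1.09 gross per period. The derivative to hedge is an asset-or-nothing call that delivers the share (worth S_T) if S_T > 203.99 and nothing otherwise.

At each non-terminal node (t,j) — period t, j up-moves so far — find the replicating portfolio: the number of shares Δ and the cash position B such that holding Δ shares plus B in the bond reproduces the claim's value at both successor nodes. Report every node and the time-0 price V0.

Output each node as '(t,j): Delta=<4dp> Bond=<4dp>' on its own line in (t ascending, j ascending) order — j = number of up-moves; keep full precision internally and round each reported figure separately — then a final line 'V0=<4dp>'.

The replicating-portfolio and risk-neutral prices coincide; use p* = (1.09−0.91)/(1.18−0.91) = 0.6667 for the latter.
Terminal values V(1,·): V(1,0)=0.0000, V(1,1)=208.8600
(0,0): S=177.0000. Δ = (V_up−V_dn)/(S_up−S_dn) = (208.8600−0.0000)/(208.8600−161.0700) = 4.3704. V = [p*·208.8600 + (1−p*)·0.0000]/1.09 = 127.7431. B = V − Δ·S = -645.8124.
Check: Δ(0,0)·S0 + B(0,0) = 127.7431 = V0.

(0,0): Delta=4.3704 Bond=-645.8124
V0=127.7431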